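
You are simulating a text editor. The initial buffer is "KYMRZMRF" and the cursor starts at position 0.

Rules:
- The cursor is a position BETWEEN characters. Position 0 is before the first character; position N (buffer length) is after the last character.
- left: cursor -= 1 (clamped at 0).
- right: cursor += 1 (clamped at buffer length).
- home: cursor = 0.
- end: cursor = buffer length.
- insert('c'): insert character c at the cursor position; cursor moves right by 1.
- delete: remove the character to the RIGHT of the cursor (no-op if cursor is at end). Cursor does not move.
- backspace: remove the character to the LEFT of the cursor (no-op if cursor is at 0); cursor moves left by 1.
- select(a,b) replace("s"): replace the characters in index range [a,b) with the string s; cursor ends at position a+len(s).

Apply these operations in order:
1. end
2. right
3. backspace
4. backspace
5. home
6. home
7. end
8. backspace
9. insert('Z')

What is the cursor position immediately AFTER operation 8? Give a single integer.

Answer: 5

Derivation:
After op 1 (end): buf='KYMRZMRF' cursor=8
After op 2 (right): buf='KYMRZMRF' cursor=8
After op 3 (backspace): buf='KYMRZMR' cursor=7
After op 4 (backspace): buf='KYMRZM' cursor=6
After op 5 (home): buf='KYMRZM' cursor=0
After op 6 (home): buf='KYMRZM' cursor=0
After op 7 (end): buf='KYMRZM' cursor=6
After op 8 (backspace): buf='KYMRZ' cursor=5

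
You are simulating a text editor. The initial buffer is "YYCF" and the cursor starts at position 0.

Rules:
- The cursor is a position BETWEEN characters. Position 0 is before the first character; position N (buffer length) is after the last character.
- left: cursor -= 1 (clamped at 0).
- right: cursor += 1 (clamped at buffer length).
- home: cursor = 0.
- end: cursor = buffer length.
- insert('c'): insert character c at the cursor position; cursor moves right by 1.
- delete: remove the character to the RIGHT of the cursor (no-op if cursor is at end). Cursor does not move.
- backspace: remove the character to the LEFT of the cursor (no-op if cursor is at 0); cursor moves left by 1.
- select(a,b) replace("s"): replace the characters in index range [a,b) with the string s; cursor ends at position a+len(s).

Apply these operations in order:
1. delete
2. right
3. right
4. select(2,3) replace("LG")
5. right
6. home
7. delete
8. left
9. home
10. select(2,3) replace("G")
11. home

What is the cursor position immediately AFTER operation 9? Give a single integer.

Answer: 0

Derivation:
After op 1 (delete): buf='YCF' cursor=0
After op 2 (right): buf='YCF' cursor=1
After op 3 (right): buf='YCF' cursor=2
After op 4 (select(2,3) replace("LG")): buf='YCLG' cursor=4
After op 5 (right): buf='YCLG' cursor=4
After op 6 (home): buf='YCLG' cursor=0
After op 7 (delete): buf='CLG' cursor=0
After op 8 (left): buf='CLG' cursor=0
After op 9 (home): buf='CLG' cursor=0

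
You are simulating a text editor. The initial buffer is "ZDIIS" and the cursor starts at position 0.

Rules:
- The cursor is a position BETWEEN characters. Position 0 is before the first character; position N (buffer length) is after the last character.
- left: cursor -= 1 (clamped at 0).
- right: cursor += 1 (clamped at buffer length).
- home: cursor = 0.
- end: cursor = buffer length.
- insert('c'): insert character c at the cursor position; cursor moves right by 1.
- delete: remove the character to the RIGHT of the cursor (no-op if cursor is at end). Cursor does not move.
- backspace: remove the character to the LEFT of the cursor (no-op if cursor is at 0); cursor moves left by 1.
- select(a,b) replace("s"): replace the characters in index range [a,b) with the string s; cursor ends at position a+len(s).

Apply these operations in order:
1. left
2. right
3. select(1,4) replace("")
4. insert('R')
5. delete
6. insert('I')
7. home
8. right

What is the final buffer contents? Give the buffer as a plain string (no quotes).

After op 1 (left): buf='ZDIIS' cursor=0
After op 2 (right): buf='ZDIIS' cursor=1
After op 3 (select(1,4) replace("")): buf='ZS' cursor=1
After op 4 (insert('R')): buf='ZRS' cursor=2
After op 5 (delete): buf='ZR' cursor=2
After op 6 (insert('I')): buf='ZRI' cursor=3
After op 7 (home): buf='ZRI' cursor=0
After op 8 (right): buf='ZRI' cursor=1

Answer: ZRI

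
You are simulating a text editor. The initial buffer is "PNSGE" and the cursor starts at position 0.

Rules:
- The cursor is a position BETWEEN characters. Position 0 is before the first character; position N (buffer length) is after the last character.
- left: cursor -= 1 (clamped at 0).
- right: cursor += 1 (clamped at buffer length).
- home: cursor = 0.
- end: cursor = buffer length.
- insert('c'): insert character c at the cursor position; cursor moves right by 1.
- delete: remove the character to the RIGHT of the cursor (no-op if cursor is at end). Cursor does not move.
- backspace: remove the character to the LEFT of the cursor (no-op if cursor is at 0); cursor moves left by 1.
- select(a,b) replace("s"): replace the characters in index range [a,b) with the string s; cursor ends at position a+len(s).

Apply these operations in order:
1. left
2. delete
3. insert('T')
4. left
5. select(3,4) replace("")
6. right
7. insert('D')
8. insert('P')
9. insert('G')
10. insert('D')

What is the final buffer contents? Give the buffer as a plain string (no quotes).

Answer: TNSEDPGD

Derivation:
After op 1 (left): buf='PNSGE' cursor=0
After op 2 (delete): buf='NSGE' cursor=0
After op 3 (insert('T')): buf='TNSGE' cursor=1
After op 4 (left): buf='TNSGE' cursor=0
After op 5 (select(3,4) replace("")): buf='TNSE' cursor=3
After op 6 (right): buf='TNSE' cursor=4
After op 7 (insert('D')): buf='TNSED' cursor=5
After op 8 (insert('P')): buf='TNSEDP' cursor=6
After op 9 (insert('G')): buf='TNSEDPG' cursor=7
After op 10 (insert('D')): buf='TNSEDPGD' cursor=8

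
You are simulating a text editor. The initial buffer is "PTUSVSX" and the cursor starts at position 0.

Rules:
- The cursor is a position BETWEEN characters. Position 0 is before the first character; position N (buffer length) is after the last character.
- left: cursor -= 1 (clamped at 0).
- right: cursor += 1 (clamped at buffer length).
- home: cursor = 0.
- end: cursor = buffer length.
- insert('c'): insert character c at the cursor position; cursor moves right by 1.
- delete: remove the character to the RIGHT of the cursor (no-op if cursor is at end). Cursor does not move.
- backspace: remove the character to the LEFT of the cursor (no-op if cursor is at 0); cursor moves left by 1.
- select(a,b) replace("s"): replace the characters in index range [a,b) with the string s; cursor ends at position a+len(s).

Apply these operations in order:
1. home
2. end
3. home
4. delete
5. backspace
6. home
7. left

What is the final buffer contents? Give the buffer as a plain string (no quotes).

After op 1 (home): buf='PTUSVSX' cursor=0
After op 2 (end): buf='PTUSVSX' cursor=7
After op 3 (home): buf='PTUSVSX' cursor=0
After op 4 (delete): buf='TUSVSX' cursor=0
After op 5 (backspace): buf='TUSVSX' cursor=0
After op 6 (home): buf='TUSVSX' cursor=0
After op 7 (left): buf='TUSVSX' cursor=0

Answer: TUSVSX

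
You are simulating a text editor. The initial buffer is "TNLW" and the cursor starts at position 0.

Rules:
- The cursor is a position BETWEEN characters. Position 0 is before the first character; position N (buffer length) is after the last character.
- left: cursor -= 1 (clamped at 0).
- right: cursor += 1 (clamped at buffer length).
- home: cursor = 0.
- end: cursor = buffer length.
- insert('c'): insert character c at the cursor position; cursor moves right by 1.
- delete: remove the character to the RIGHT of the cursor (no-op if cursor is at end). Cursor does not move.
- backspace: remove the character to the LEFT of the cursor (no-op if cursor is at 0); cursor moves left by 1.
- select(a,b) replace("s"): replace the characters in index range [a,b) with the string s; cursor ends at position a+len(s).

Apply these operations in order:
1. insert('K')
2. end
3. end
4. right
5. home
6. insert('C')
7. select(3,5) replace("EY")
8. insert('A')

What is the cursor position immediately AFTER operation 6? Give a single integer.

Answer: 1

Derivation:
After op 1 (insert('K')): buf='KTNLW' cursor=1
After op 2 (end): buf='KTNLW' cursor=5
After op 3 (end): buf='KTNLW' cursor=5
After op 4 (right): buf='KTNLW' cursor=5
After op 5 (home): buf='KTNLW' cursor=0
After op 6 (insert('C')): buf='CKTNLW' cursor=1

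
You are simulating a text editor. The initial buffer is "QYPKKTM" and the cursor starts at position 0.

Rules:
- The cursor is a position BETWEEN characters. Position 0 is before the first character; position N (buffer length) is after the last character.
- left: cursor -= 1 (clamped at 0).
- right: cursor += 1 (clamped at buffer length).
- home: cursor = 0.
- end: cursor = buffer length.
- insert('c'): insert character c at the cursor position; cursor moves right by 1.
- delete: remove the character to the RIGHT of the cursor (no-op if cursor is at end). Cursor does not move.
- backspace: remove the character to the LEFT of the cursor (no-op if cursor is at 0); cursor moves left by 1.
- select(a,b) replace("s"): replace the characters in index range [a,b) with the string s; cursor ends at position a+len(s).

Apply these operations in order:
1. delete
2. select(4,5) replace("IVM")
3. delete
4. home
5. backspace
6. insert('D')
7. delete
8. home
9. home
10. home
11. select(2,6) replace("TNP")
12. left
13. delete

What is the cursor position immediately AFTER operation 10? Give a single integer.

After op 1 (delete): buf='YPKKTM' cursor=0
After op 2 (select(4,5) replace("IVM")): buf='YPKKIVMM' cursor=7
After op 3 (delete): buf='YPKKIVM' cursor=7
After op 4 (home): buf='YPKKIVM' cursor=0
After op 5 (backspace): buf='YPKKIVM' cursor=0
After op 6 (insert('D')): buf='DYPKKIVM' cursor=1
After op 7 (delete): buf='DPKKIVM' cursor=1
After op 8 (home): buf='DPKKIVM' cursor=0
After op 9 (home): buf='DPKKIVM' cursor=0
After op 10 (home): buf='DPKKIVM' cursor=0

Answer: 0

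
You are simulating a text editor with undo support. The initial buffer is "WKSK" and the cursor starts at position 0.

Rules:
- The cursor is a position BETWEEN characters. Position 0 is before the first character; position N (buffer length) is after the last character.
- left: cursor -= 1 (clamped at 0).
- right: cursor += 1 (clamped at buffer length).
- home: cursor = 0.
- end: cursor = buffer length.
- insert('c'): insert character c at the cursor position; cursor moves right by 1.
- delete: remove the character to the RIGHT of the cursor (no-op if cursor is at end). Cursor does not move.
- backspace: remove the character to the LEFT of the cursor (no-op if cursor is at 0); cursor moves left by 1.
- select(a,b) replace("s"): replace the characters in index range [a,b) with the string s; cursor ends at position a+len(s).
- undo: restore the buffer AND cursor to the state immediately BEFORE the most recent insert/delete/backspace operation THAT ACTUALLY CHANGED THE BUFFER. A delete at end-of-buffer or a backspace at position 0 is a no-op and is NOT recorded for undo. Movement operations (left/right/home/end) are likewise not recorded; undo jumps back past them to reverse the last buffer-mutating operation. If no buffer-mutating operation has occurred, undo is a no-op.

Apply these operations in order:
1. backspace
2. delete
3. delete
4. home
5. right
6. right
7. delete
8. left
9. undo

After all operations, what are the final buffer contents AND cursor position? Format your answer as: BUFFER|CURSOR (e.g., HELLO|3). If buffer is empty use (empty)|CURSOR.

Answer: KSK|0

Derivation:
After op 1 (backspace): buf='WKSK' cursor=0
After op 2 (delete): buf='KSK' cursor=0
After op 3 (delete): buf='SK' cursor=0
After op 4 (home): buf='SK' cursor=0
After op 5 (right): buf='SK' cursor=1
After op 6 (right): buf='SK' cursor=2
After op 7 (delete): buf='SK' cursor=2
After op 8 (left): buf='SK' cursor=1
After op 9 (undo): buf='KSK' cursor=0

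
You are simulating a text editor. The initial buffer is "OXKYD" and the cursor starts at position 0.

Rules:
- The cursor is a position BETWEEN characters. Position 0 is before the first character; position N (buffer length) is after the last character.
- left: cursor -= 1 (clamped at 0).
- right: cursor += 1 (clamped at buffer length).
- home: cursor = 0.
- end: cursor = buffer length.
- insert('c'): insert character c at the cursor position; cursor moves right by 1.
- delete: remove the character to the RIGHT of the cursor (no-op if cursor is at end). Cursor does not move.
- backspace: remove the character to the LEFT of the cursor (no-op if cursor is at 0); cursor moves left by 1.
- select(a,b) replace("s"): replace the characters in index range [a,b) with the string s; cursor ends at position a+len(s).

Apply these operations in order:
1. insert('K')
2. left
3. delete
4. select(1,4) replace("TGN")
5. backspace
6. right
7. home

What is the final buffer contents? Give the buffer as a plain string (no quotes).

Answer: OTGD

Derivation:
After op 1 (insert('K')): buf='KOXKYD' cursor=1
After op 2 (left): buf='KOXKYD' cursor=0
After op 3 (delete): buf='OXKYD' cursor=0
After op 4 (select(1,4) replace("TGN")): buf='OTGND' cursor=4
After op 5 (backspace): buf='OTGD' cursor=3
After op 6 (right): buf='OTGD' cursor=4
After op 7 (home): buf='OTGD' cursor=0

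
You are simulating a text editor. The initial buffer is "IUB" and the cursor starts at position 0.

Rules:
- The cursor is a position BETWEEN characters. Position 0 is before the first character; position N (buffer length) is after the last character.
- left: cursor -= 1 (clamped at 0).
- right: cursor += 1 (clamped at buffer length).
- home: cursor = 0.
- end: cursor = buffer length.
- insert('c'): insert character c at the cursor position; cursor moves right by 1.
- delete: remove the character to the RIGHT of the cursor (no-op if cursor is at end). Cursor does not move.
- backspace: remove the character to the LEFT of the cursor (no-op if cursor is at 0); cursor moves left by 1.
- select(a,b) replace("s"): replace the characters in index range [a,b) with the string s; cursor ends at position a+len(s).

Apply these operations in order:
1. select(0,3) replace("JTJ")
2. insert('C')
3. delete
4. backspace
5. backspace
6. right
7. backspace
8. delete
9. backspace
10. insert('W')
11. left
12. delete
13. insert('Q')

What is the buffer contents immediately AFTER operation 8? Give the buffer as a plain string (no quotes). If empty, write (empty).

Answer: J

Derivation:
After op 1 (select(0,3) replace("JTJ")): buf='JTJ' cursor=3
After op 2 (insert('C')): buf='JTJC' cursor=4
After op 3 (delete): buf='JTJC' cursor=4
After op 4 (backspace): buf='JTJ' cursor=3
After op 5 (backspace): buf='JT' cursor=2
After op 6 (right): buf='JT' cursor=2
After op 7 (backspace): buf='J' cursor=1
After op 8 (delete): buf='J' cursor=1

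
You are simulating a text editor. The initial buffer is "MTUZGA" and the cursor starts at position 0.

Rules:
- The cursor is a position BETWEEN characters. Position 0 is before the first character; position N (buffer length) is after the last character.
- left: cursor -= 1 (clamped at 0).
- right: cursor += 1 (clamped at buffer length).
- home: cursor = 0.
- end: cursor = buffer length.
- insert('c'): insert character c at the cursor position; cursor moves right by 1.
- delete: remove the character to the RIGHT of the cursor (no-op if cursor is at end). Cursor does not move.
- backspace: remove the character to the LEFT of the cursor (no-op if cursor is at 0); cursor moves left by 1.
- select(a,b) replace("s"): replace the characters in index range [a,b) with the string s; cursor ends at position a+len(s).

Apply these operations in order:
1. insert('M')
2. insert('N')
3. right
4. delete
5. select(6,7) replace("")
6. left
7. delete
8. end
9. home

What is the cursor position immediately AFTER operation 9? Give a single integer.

Answer: 0

Derivation:
After op 1 (insert('M')): buf='MMTUZGA' cursor=1
After op 2 (insert('N')): buf='MNMTUZGA' cursor=2
After op 3 (right): buf='MNMTUZGA' cursor=3
After op 4 (delete): buf='MNMUZGA' cursor=3
After op 5 (select(6,7) replace("")): buf='MNMUZG' cursor=6
After op 6 (left): buf='MNMUZG' cursor=5
After op 7 (delete): buf='MNMUZ' cursor=5
After op 8 (end): buf='MNMUZ' cursor=5
After op 9 (home): buf='MNMUZ' cursor=0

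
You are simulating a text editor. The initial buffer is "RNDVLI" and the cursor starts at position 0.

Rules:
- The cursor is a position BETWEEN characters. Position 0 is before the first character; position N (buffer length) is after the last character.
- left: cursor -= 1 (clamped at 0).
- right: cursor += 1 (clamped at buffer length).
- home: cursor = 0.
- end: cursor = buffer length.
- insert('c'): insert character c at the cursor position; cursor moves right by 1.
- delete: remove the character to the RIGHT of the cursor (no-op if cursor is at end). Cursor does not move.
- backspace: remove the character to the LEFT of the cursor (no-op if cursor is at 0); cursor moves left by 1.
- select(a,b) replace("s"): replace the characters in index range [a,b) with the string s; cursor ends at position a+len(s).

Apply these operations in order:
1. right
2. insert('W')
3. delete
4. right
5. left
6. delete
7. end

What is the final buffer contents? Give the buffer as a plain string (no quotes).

Answer: RWVLI

Derivation:
After op 1 (right): buf='RNDVLI' cursor=1
After op 2 (insert('W')): buf='RWNDVLI' cursor=2
After op 3 (delete): buf='RWDVLI' cursor=2
After op 4 (right): buf='RWDVLI' cursor=3
After op 5 (left): buf='RWDVLI' cursor=2
After op 6 (delete): buf='RWVLI' cursor=2
After op 7 (end): buf='RWVLI' cursor=5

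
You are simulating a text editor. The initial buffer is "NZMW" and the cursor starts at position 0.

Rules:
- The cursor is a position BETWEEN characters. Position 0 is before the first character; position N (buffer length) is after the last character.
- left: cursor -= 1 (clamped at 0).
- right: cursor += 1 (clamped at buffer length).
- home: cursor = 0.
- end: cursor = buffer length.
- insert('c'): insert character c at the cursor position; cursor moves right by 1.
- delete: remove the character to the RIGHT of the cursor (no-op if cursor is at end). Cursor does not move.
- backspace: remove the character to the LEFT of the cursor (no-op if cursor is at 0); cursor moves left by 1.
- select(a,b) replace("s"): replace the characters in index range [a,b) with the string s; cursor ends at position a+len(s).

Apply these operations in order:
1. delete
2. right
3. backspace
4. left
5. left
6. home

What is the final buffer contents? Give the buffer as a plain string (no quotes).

Answer: MW

Derivation:
After op 1 (delete): buf='ZMW' cursor=0
After op 2 (right): buf='ZMW' cursor=1
After op 3 (backspace): buf='MW' cursor=0
After op 4 (left): buf='MW' cursor=0
After op 5 (left): buf='MW' cursor=0
After op 6 (home): buf='MW' cursor=0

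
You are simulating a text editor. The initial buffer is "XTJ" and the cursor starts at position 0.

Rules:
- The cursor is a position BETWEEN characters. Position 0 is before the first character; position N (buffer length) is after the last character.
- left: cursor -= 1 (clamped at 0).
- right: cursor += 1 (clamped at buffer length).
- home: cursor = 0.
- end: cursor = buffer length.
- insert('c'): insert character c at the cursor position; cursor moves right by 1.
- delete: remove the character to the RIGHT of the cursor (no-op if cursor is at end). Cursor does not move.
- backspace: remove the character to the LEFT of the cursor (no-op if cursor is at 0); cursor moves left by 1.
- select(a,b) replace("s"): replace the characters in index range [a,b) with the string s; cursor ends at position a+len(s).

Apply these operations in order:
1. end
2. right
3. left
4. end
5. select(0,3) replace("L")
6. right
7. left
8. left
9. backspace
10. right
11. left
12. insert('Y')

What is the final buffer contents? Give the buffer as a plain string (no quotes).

Answer: YL

Derivation:
After op 1 (end): buf='XTJ' cursor=3
After op 2 (right): buf='XTJ' cursor=3
After op 3 (left): buf='XTJ' cursor=2
After op 4 (end): buf='XTJ' cursor=3
After op 5 (select(0,3) replace("L")): buf='L' cursor=1
After op 6 (right): buf='L' cursor=1
After op 7 (left): buf='L' cursor=0
After op 8 (left): buf='L' cursor=0
After op 9 (backspace): buf='L' cursor=0
After op 10 (right): buf='L' cursor=1
After op 11 (left): buf='L' cursor=0
After op 12 (insert('Y')): buf='YL' cursor=1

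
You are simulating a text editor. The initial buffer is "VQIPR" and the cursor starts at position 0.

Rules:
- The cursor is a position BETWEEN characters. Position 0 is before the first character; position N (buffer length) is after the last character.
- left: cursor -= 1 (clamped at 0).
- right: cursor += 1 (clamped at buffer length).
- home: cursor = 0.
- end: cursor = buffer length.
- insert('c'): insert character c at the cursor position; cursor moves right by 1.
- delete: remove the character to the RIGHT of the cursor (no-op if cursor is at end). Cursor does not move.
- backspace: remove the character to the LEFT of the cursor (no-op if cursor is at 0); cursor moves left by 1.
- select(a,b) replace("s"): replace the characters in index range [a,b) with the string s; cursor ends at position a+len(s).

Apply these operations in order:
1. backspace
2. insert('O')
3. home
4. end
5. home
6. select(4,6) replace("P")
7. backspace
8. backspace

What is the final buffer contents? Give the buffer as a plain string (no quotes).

Answer: OVQ

Derivation:
After op 1 (backspace): buf='VQIPR' cursor=0
After op 2 (insert('O')): buf='OVQIPR' cursor=1
After op 3 (home): buf='OVQIPR' cursor=0
After op 4 (end): buf='OVQIPR' cursor=6
After op 5 (home): buf='OVQIPR' cursor=0
After op 6 (select(4,6) replace("P")): buf='OVQIP' cursor=5
After op 7 (backspace): buf='OVQI' cursor=4
After op 8 (backspace): buf='OVQ' cursor=3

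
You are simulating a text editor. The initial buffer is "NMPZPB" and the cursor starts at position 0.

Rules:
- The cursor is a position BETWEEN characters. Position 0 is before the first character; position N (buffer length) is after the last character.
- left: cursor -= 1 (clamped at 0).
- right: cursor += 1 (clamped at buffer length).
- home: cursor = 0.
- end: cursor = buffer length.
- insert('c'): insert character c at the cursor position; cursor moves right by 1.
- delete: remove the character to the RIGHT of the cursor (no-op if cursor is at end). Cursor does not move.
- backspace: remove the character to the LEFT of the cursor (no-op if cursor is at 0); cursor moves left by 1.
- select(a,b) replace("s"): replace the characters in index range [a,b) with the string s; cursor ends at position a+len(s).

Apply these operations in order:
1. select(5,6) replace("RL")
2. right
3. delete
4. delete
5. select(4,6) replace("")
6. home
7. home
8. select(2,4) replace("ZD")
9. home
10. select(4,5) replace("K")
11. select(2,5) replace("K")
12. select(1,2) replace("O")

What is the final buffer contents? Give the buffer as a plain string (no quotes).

After op 1 (select(5,6) replace("RL")): buf='NMPZPRL' cursor=7
After op 2 (right): buf='NMPZPRL' cursor=7
After op 3 (delete): buf='NMPZPRL' cursor=7
After op 4 (delete): buf='NMPZPRL' cursor=7
After op 5 (select(4,6) replace("")): buf='NMPZL' cursor=4
After op 6 (home): buf='NMPZL' cursor=0
After op 7 (home): buf='NMPZL' cursor=0
After op 8 (select(2,4) replace("ZD")): buf='NMZDL' cursor=4
After op 9 (home): buf='NMZDL' cursor=0
After op 10 (select(4,5) replace("K")): buf='NMZDK' cursor=5
After op 11 (select(2,5) replace("K")): buf='NMK' cursor=3
After op 12 (select(1,2) replace("O")): buf='NOK' cursor=2

Answer: NOK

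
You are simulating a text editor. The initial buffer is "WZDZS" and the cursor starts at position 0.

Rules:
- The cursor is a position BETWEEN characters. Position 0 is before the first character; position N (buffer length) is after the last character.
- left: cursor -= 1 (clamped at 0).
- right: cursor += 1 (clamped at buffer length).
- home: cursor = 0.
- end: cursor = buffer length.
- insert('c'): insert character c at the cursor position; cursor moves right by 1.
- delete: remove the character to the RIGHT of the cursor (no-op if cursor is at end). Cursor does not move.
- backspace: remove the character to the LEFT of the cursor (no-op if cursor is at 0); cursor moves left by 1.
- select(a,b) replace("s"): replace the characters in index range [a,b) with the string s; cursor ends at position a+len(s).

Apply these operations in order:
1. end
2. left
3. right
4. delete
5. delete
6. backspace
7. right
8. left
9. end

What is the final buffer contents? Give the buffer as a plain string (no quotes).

Answer: WZDZ

Derivation:
After op 1 (end): buf='WZDZS' cursor=5
After op 2 (left): buf='WZDZS' cursor=4
After op 3 (right): buf='WZDZS' cursor=5
After op 4 (delete): buf='WZDZS' cursor=5
After op 5 (delete): buf='WZDZS' cursor=5
After op 6 (backspace): buf='WZDZ' cursor=4
After op 7 (right): buf='WZDZ' cursor=4
After op 8 (left): buf='WZDZ' cursor=3
After op 9 (end): buf='WZDZ' cursor=4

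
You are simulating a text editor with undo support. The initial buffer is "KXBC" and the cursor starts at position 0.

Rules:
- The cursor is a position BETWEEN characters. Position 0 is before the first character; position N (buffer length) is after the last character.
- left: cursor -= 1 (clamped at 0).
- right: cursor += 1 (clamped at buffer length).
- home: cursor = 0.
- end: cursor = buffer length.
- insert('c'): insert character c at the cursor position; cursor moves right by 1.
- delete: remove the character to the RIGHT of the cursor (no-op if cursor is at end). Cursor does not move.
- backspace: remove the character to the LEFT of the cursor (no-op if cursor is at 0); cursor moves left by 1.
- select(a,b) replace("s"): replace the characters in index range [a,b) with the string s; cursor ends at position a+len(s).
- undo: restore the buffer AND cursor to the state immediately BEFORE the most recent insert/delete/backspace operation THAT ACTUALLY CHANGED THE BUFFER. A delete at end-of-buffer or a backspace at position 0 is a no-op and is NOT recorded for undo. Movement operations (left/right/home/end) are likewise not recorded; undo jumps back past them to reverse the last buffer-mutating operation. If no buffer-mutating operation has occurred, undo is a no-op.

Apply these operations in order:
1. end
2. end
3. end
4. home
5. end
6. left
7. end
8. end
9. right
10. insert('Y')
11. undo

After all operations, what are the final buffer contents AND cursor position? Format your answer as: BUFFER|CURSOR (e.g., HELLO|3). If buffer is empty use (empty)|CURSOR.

Answer: KXBC|4

Derivation:
After op 1 (end): buf='KXBC' cursor=4
After op 2 (end): buf='KXBC' cursor=4
After op 3 (end): buf='KXBC' cursor=4
After op 4 (home): buf='KXBC' cursor=0
After op 5 (end): buf='KXBC' cursor=4
After op 6 (left): buf='KXBC' cursor=3
After op 7 (end): buf='KXBC' cursor=4
After op 8 (end): buf='KXBC' cursor=4
After op 9 (right): buf='KXBC' cursor=4
After op 10 (insert('Y')): buf='KXBCY' cursor=5
After op 11 (undo): buf='KXBC' cursor=4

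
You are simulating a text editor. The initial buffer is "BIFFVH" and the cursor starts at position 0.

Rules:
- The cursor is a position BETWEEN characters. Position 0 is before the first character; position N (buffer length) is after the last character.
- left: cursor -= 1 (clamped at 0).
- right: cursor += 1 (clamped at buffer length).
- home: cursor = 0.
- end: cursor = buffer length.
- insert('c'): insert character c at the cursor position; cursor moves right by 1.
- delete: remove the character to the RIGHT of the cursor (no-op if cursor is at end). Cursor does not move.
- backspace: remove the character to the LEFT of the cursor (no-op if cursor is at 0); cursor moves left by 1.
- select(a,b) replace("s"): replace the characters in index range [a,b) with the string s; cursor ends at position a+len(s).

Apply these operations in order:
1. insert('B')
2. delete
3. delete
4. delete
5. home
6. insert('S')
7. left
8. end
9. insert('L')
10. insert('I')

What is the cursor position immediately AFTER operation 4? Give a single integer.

After op 1 (insert('B')): buf='BBIFFVH' cursor=1
After op 2 (delete): buf='BIFFVH' cursor=1
After op 3 (delete): buf='BFFVH' cursor=1
After op 4 (delete): buf='BFVH' cursor=1

Answer: 1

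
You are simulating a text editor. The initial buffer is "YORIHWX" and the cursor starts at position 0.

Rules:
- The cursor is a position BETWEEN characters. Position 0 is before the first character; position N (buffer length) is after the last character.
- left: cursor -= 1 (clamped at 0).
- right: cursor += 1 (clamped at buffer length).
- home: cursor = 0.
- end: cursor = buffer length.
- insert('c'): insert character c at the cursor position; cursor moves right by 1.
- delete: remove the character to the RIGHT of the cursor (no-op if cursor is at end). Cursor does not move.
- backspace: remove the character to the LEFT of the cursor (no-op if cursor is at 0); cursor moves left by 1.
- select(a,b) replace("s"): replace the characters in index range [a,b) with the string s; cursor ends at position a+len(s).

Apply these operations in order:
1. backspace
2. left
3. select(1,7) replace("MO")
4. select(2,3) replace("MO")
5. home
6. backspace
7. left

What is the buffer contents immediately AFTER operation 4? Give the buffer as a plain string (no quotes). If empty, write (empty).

Answer: YMMO

Derivation:
After op 1 (backspace): buf='YORIHWX' cursor=0
After op 2 (left): buf='YORIHWX' cursor=0
After op 3 (select(1,7) replace("MO")): buf='YMO' cursor=3
After op 4 (select(2,3) replace("MO")): buf='YMMO' cursor=4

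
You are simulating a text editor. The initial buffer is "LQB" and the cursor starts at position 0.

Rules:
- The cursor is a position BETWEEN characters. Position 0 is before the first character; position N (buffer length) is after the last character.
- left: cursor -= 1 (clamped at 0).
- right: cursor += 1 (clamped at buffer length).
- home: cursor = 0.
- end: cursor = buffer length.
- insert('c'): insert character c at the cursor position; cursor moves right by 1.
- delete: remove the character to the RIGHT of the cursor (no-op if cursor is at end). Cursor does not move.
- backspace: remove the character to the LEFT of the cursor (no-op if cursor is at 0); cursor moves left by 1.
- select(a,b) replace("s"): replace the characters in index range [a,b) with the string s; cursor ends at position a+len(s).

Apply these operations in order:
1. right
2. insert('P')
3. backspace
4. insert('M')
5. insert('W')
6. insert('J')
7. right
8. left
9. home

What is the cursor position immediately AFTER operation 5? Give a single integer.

After op 1 (right): buf='LQB' cursor=1
After op 2 (insert('P')): buf='LPQB' cursor=2
After op 3 (backspace): buf='LQB' cursor=1
After op 4 (insert('M')): buf='LMQB' cursor=2
After op 5 (insert('W')): buf='LMWQB' cursor=3

Answer: 3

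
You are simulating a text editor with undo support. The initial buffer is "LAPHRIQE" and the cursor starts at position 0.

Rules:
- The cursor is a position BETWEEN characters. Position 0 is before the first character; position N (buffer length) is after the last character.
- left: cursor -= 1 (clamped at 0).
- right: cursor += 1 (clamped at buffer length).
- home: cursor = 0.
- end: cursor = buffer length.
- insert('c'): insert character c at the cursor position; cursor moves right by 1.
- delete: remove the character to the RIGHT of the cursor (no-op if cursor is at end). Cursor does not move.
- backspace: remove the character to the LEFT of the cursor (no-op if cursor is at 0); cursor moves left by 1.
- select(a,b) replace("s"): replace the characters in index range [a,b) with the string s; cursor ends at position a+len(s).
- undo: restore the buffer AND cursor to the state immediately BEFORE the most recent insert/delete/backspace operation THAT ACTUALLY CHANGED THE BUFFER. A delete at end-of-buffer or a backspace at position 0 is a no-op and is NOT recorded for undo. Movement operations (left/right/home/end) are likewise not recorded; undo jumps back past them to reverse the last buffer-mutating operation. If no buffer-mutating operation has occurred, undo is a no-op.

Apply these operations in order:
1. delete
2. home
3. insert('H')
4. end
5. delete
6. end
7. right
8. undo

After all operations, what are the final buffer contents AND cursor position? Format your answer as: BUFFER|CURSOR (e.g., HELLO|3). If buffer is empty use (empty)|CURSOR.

After op 1 (delete): buf='APHRIQE' cursor=0
After op 2 (home): buf='APHRIQE' cursor=0
After op 3 (insert('H')): buf='HAPHRIQE' cursor=1
After op 4 (end): buf='HAPHRIQE' cursor=8
After op 5 (delete): buf='HAPHRIQE' cursor=8
After op 6 (end): buf='HAPHRIQE' cursor=8
After op 7 (right): buf='HAPHRIQE' cursor=8
After op 8 (undo): buf='APHRIQE' cursor=0

Answer: APHRIQE|0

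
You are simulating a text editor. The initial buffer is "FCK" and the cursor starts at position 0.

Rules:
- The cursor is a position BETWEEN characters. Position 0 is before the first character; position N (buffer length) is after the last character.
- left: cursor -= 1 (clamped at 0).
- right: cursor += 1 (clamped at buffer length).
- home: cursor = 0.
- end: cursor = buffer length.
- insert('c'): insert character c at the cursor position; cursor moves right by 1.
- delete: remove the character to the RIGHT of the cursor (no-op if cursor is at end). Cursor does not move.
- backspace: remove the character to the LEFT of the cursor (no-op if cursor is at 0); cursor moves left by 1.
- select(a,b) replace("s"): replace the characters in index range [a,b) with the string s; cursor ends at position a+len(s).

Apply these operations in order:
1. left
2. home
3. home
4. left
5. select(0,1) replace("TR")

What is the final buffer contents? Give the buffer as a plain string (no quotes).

After op 1 (left): buf='FCK' cursor=0
After op 2 (home): buf='FCK' cursor=0
After op 3 (home): buf='FCK' cursor=0
After op 4 (left): buf='FCK' cursor=0
After op 5 (select(0,1) replace("TR")): buf='TRCK' cursor=2

Answer: TRCK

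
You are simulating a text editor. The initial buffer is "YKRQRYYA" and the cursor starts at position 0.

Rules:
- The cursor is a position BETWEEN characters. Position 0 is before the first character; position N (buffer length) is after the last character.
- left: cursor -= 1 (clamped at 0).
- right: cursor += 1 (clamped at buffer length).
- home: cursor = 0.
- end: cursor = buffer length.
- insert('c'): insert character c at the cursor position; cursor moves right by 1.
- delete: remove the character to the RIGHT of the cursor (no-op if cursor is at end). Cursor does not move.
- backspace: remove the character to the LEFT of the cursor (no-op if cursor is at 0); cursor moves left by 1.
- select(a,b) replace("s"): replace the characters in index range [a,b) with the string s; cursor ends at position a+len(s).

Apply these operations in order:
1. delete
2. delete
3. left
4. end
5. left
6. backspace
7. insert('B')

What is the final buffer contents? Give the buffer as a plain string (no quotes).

Answer: RQRYBA

Derivation:
After op 1 (delete): buf='KRQRYYA' cursor=0
After op 2 (delete): buf='RQRYYA' cursor=0
After op 3 (left): buf='RQRYYA' cursor=0
After op 4 (end): buf='RQRYYA' cursor=6
After op 5 (left): buf='RQRYYA' cursor=5
After op 6 (backspace): buf='RQRYA' cursor=4
After op 7 (insert('B')): buf='RQRYBA' cursor=5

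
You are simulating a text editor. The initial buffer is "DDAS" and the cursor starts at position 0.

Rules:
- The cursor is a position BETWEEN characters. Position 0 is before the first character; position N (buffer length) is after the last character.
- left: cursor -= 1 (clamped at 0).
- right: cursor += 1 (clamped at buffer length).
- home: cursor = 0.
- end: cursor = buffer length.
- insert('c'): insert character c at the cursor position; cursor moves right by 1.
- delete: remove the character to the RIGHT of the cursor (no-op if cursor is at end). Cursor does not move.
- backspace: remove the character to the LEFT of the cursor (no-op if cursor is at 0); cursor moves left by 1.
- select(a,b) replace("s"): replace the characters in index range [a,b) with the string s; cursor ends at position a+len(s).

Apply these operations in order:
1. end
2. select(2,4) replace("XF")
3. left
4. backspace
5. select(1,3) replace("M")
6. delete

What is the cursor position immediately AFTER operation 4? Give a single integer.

Answer: 2

Derivation:
After op 1 (end): buf='DDAS' cursor=4
After op 2 (select(2,4) replace("XF")): buf='DDXF' cursor=4
After op 3 (left): buf='DDXF' cursor=3
After op 4 (backspace): buf='DDF' cursor=2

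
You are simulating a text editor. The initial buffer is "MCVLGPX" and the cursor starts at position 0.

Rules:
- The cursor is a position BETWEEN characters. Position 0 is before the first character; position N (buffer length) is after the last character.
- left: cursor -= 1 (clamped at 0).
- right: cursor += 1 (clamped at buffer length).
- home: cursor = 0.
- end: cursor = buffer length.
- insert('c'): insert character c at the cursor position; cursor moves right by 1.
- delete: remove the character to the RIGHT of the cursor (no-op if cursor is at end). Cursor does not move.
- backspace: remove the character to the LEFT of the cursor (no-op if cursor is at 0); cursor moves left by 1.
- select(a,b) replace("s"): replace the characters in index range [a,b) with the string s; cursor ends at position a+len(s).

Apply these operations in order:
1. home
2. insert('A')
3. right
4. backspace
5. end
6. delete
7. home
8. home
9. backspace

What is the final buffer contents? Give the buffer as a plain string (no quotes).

Answer: ACVLGPX

Derivation:
After op 1 (home): buf='MCVLGPX' cursor=0
After op 2 (insert('A')): buf='AMCVLGPX' cursor=1
After op 3 (right): buf='AMCVLGPX' cursor=2
After op 4 (backspace): buf='ACVLGPX' cursor=1
After op 5 (end): buf='ACVLGPX' cursor=7
After op 6 (delete): buf='ACVLGPX' cursor=7
After op 7 (home): buf='ACVLGPX' cursor=0
After op 8 (home): buf='ACVLGPX' cursor=0
After op 9 (backspace): buf='ACVLGPX' cursor=0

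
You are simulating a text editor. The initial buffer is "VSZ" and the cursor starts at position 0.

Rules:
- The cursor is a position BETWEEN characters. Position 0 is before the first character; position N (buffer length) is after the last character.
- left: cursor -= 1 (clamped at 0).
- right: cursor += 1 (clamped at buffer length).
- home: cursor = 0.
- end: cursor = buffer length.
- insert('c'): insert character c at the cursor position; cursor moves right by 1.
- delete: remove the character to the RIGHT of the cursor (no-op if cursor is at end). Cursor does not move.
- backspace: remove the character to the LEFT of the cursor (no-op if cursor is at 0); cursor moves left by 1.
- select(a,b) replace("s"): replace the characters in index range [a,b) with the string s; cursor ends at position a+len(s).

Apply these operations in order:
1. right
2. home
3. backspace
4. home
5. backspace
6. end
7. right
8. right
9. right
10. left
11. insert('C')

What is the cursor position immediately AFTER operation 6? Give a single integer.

After op 1 (right): buf='VSZ' cursor=1
After op 2 (home): buf='VSZ' cursor=0
After op 3 (backspace): buf='VSZ' cursor=0
After op 4 (home): buf='VSZ' cursor=0
After op 5 (backspace): buf='VSZ' cursor=0
After op 6 (end): buf='VSZ' cursor=3

Answer: 3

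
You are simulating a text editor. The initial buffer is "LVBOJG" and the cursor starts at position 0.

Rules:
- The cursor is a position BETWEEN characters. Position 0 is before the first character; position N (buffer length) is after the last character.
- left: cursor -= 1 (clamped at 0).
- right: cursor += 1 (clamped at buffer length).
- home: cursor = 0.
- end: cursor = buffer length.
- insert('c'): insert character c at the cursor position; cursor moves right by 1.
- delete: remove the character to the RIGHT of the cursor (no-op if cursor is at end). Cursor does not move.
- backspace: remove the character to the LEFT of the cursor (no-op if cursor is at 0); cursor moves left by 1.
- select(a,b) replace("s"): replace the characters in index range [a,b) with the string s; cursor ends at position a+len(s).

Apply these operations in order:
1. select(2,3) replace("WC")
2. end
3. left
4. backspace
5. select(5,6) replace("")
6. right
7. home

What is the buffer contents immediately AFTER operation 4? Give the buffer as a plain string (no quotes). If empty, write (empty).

After op 1 (select(2,3) replace("WC")): buf='LVWCOJG' cursor=4
After op 2 (end): buf='LVWCOJG' cursor=7
After op 3 (left): buf='LVWCOJG' cursor=6
After op 4 (backspace): buf='LVWCOG' cursor=5

Answer: LVWCOG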